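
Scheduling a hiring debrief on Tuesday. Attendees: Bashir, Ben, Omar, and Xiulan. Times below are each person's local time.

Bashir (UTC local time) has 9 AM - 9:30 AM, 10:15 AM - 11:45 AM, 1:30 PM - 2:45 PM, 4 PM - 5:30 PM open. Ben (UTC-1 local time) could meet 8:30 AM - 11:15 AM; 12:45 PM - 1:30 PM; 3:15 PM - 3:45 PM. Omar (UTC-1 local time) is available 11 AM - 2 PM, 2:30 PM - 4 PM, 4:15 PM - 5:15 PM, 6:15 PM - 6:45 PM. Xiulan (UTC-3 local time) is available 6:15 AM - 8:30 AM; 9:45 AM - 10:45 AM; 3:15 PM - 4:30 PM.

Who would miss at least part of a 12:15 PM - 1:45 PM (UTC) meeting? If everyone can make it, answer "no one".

Bashir, Ben, Xiulan

Bashir in UTC: 09:00-09:30, 10:15-11:45, 13:30-14:45, 16:00-17:30.
Ben in UTC: 09:30-12:15, 13:45-14:30, 16:15-16:45 (add 1h to convert from UTC-1).
Omar in UTC: 12:00-15:00, 15:30-17:00, 17:15-18:15, 19:15-19:45 (add 1h to convert from UTC-1).
Xiulan in UTC: 09:15-11:30, 12:45-13:45, 18:15-19:30 (add 3h to convert from UTC-3).
Bashir: not fully free for 12:15-13:45. Ben: not fully free for 12:15-13:45. Omar: free for 12:15-13:45. Xiulan: not fully free for 12:15-13:45.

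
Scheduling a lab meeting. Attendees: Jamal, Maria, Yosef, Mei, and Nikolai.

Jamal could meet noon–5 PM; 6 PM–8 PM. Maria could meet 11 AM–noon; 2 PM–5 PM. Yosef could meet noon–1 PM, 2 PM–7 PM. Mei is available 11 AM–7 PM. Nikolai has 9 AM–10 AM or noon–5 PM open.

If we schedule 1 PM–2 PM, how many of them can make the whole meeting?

Jamal, Mei, and Nikolai can make the full 13:00-14:00 slot — that's 3.

3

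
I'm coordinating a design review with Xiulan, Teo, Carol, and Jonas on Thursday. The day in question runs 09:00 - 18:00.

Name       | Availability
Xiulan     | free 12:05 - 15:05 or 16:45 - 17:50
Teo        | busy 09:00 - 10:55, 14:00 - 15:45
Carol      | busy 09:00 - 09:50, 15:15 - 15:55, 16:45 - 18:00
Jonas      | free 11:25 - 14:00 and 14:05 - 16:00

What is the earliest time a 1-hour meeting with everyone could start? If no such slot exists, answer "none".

Xiulan free: 12:05-15:05, 16:45-17:50.
Teo free: 10:55-14:00, 15:45-18:00 (invert busy blocks within the working day).
Carol free: 09:50-15:15, 15:55-16:45 (invert busy blocks within the working day).
Jonas free: 11:25-14:00, 14:05-16:00.
Xiulan ∩ Teo: 12:05-14:00, 16:45-17:50.
Xiulan ∩ Teo ∩ Carol: 12:05-14:00.
Xiulan ∩ Teo ∩ Carol ∩ Jonas: 12:05-14:00.
Those are the intersection windows.
The first common window of at least 60 minutes is 12:05-14:00, so the earliest start is 12:05.

12:05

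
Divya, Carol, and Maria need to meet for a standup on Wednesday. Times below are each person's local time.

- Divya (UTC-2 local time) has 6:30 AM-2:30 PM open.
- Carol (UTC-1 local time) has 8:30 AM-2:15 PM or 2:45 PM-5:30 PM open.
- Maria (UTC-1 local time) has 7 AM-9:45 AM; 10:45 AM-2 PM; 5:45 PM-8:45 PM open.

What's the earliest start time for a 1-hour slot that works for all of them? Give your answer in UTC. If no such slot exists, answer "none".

09:30

Divya in UTC: 08:30-16:30 (add 2h to convert from UTC-2).
Carol in UTC: 09:30-15:15, 15:45-18:30 (add 1h to convert from UTC-1).
Maria in UTC: 08:00-10:45, 11:45-15:00, 18:45-21:45 (add 1h to convert from UTC-1).
Divya ∩ Carol: 09:30-15:15, 15:45-16:30.
Divya ∩ Carol ∩ Maria: 09:30-10:45, 11:45-15:00.
The first common window of at least 60 minutes is 09:30-10:45, so the earliest start is 09:30.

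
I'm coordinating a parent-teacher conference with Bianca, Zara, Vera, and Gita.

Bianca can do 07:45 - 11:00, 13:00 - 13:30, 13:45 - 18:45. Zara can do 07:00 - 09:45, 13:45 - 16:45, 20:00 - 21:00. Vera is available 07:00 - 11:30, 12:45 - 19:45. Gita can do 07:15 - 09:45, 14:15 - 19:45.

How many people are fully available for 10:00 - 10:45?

Bianca and Vera can make the full 10:00-10:45 slot — that's 2.

2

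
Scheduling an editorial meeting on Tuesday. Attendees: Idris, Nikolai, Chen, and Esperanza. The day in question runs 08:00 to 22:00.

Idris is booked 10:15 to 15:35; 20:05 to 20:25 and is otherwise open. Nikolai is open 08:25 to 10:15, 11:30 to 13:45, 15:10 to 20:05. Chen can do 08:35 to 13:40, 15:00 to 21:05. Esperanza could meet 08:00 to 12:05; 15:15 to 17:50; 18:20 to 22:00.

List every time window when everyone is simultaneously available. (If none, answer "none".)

Idris free: 08:00-10:15, 15:35-20:05, 20:25-22:00 (invert busy blocks within the working day).
Nikolai free: 08:25-10:15, 11:30-13:45, 15:10-20:05.
Chen free: 08:35-13:40, 15:00-21:05.
Esperanza free: 08:00-12:05, 15:15-17:50, 18:20-22:00.
Idris ∩ Nikolai: 08:25-10:15, 15:35-20:05.
Idris ∩ Nikolai ∩ Chen: 08:35-10:15, 15:35-20:05.
Idris ∩ Nikolai ∩ Chen ∩ Esperanza: 08:35-10:15, 15:35-17:50, 18:20-20:05.
So the common availability across everyone is 08:35-10:15, 15:35-17:50, 18:20-20:05.

08:35-10:15, 15:35-17:50, 18:20-20:05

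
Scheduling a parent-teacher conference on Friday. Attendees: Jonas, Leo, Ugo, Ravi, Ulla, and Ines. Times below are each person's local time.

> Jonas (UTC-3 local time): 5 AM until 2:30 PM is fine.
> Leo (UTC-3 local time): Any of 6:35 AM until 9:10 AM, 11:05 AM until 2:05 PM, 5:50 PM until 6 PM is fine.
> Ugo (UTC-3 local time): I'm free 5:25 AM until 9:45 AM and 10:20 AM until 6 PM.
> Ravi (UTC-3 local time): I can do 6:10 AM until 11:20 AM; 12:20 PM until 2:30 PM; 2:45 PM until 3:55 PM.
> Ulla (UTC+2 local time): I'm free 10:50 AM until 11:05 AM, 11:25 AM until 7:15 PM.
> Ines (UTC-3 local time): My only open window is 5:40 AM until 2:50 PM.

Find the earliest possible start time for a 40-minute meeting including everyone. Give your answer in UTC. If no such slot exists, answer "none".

09:35

Jonas in UTC: 08:00-17:30 (add 3h to convert from UTC-3).
Leo in UTC: 09:35-12:10, 14:05-17:05, 20:50-21:00 (add 3h to convert from UTC-3).
Ugo in UTC: 08:25-12:45, 13:20-21:00 (add 3h to convert from UTC-3).
Ravi in UTC: 09:10-14:20, 15:20-17:30, 17:45-18:55 (add 3h to convert from UTC-3).
Ulla in UTC: 08:50-09:05, 09:25-17:15 (subtract 2h to convert from UTC+2).
Ines in UTC: 08:40-17:50 (add 3h to convert from UTC-3).
Jonas ∩ Leo: 09:35-12:10, 14:05-17:05.
Jonas ∩ Leo ∩ Ugo: 09:35-12:10, 14:05-17:05.
Jonas ∩ Leo ∩ Ugo ∩ Ravi: 09:35-12:10, 14:05-14:20, 15:20-17:05.
Jonas ∩ Leo ∩ Ugo ∩ Ravi ∩ Ulla: 09:35-12:10, 14:05-14:20, 15:20-17:05.
Jonas ∩ Leo ∩ Ugo ∩ Ravi ∩ Ulla ∩ Ines: 09:35-12:10, 14:05-14:20, 15:20-17:05.
Those are the intersection windows.
The first common window of at least 40 minutes is 09:35-12:10, so the earliest start is 09:35.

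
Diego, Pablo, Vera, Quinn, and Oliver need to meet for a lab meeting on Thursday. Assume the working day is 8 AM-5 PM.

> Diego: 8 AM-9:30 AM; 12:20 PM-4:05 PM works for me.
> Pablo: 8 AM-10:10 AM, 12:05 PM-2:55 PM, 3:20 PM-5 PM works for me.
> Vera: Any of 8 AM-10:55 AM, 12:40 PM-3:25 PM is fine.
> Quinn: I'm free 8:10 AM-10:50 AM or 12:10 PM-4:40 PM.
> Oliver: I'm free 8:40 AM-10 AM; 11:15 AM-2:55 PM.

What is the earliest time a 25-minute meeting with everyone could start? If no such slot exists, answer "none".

Diego ∩ Pablo: 08:00-09:30, 12:20-14:55, 15:20-16:05.
Diego ∩ Pablo ∩ Vera: 08:00-09:30, 12:40-14:55, 15:20-15:25.
Diego ∩ Pablo ∩ Vera ∩ Quinn: 08:10-09:30, 12:40-14:55, 15:20-15:25.
Diego ∩ Pablo ∩ Vera ∩ Quinn ∩ Oliver: 08:40-09:30, 12:40-14:55.
The first common window of at least 25 minutes is 08:40-09:30, so the earliest start is 08:40.

08:40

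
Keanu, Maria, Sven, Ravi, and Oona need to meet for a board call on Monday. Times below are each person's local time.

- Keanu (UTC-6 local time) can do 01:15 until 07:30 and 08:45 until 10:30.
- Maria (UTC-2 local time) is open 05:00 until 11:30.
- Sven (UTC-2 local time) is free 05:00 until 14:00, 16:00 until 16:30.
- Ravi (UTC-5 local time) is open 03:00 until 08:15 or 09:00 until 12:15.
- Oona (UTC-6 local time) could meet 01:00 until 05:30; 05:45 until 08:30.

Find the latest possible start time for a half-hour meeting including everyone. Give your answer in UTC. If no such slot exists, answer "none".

12:45

Keanu in UTC: 07:15-13:30, 14:45-16:30 (add 6h to convert from UTC-6).
Maria in UTC: 07:00-13:30 (add 2h to convert from UTC-2).
Sven in UTC: 07:00-16:00, 18:00-18:30 (add 2h to convert from UTC-2).
Ravi in UTC: 08:00-13:15, 14:00-17:15 (add 5h to convert from UTC-5).
Oona in UTC: 07:00-11:30, 11:45-14:30 (add 6h to convert from UTC-6).
Keanu ∩ Maria: 07:15-13:30.
Keanu ∩ Maria ∩ Sven: 07:15-13:30.
Keanu ∩ Maria ∩ Sven ∩ Ravi: 08:00-13:15.
Keanu ∩ Maria ∩ Sven ∩ Ravi ∩ Oona: 08:00-11:30, 11:45-13:15.
The last common window of at least 30 minutes is 11:45-13:15; a 30-minute meeting can start as late as 12:45 and still end by 13:15.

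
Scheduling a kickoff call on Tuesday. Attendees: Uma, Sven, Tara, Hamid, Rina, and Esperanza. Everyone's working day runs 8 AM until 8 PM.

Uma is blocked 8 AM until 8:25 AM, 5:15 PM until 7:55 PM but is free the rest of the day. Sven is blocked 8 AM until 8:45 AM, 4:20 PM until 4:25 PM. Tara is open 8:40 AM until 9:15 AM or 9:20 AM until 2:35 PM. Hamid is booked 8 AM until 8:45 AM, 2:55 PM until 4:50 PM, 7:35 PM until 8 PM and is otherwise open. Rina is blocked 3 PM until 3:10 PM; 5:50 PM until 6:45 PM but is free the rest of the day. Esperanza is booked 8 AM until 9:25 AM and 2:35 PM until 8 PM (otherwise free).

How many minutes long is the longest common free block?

310

Uma free: 08:25-17:15, 19:55-20:00 (invert busy blocks within the working day).
Sven free: 08:45-16:20, 16:25-20:00 (invert busy blocks within the working day).
Tara free: 08:40-09:15, 09:20-14:35.
Hamid free: 08:45-14:55, 16:50-19:35 (invert busy blocks within the working day).
Rina free: 08:00-15:00, 15:10-17:50, 18:45-20:00 (invert busy blocks within the working day).
Esperanza free: 09:25-14:35 (invert busy blocks within the working day).
Uma ∩ Sven: 08:45-16:20, 16:25-17:15, 19:55-20:00.
Uma ∩ Sven ∩ Tara: 08:45-09:15, 09:20-14:35.
Uma ∩ Sven ∩ Tara ∩ Hamid: 08:45-09:15, 09:20-14:35.
Uma ∩ Sven ∩ Tara ∩ Hamid ∩ Rina: 08:45-09:15, 09:20-14:35.
Uma ∩ Sven ∩ Tara ∩ Hamid ∩ Rina ∩ Esperanza: 09:25-14:35.
The longest is 09:25-14:35 at 310 minutes.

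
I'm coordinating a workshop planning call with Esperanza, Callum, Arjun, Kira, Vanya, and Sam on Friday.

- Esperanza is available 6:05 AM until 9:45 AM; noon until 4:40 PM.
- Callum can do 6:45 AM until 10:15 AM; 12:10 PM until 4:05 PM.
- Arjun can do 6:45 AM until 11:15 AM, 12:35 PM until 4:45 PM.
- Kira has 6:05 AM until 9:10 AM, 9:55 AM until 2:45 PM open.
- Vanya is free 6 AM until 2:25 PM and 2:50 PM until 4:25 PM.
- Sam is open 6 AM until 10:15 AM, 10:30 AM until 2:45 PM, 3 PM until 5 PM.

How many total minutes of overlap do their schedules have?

255

Esperanza ∩ Callum: 06:45-09:45, 12:10-16:05.
Esperanza ∩ Callum ∩ Arjun: 06:45-09:45, 12:35-16:05.
Esperanza ∩ Callum ∩ Arjun ∩ Kira: 06:45-09:10, 12:35-14:45.
Esperanza ∩ Callum ∩ Arjun ∩ Kira ∩ Vanya: 06:45-09:10, 12:35-14:25.
Esperanza ∩ Callum ∩ Arjun ∩ Kira ∩ Vanya ∩ Sam: 06:45-09:10, 12:35-14:25.
Summing the common windows: 145 + 110 = 255 minutes.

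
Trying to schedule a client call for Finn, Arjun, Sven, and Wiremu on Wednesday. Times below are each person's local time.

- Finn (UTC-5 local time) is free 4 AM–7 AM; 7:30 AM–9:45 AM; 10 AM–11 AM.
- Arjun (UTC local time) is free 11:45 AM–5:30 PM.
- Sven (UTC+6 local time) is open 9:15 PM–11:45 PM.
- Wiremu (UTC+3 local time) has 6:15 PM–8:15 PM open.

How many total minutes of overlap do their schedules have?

Finn in UTC: 09:00-12:00, 12:30-14:45, 15:00-16:00 (add 5h to convert from UTC-5).
Arjun in UTC: 11:45-17:30.
Sven in UTC: 15:15-17:45 (subtract 6h to convert from UTC+6).
Wiremu in UTC: 15:15-17:15 (subtract 3h to convert from UTC+3).
Finn ∩ Arjun: 11:45-12:00, 12:30-14:45, 15:00-16:00.
Finn ∩ Arjun ∩ Sven: 15:15-16:00.
Finn ∩ Arjun ∩ Sven ∩ Wiremu: 15:15-16:00.
That's a single block of 45 minutes.

45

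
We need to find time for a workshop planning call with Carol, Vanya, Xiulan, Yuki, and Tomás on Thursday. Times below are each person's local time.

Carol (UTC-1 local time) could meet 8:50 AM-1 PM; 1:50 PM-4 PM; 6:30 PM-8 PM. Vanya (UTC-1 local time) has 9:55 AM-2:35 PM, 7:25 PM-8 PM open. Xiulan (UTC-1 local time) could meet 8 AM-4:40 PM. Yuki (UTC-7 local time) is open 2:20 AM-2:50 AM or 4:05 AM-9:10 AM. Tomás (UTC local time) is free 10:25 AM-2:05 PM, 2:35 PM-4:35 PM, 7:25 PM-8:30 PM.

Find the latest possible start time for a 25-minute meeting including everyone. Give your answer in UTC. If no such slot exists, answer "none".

Carol in UTC: 09:50-14:00, 14:50-17:00, 19:30-21:00 (add 1h to convert from UTC-1).
Vanya in UTC: 10:55-15:35, 20:25-21:00 (add 1h to convert from UTC-1).
Xiulan in UTC: 09:00-17:40 (add 1h to convert from UTC-1).
Yuki in UTC: 09:20-09:50, 11:05-16:10 (add 7h to convert from UTC-7).
Tomás in UTC: 10:25-14:05, 14:35-16:35, 19:25-20:30.
Carol ∩ Vanya: 10:55-14:00, 14:50-15:35, 20:25-21:00.
Carol ∩ Vanya ∩ Xiulan: 10:55-14:00, 14:50-15:35.
Carol ∩ Vanya ∩ Xiulan ∩ Yuki: 11:05-14:00, 14:50-15:35.
Carol ∩ Vanya ∩ Xiulan ∩ Yuki ∩ Tomás: 11:05-14:00, 14:50-15:35.
Those are the intersection windows.
The last common window of at least 25 minutes is 14:50-15:35; a 25-minute meeting can start as late as 15:10 and still end by 15:35.

15:10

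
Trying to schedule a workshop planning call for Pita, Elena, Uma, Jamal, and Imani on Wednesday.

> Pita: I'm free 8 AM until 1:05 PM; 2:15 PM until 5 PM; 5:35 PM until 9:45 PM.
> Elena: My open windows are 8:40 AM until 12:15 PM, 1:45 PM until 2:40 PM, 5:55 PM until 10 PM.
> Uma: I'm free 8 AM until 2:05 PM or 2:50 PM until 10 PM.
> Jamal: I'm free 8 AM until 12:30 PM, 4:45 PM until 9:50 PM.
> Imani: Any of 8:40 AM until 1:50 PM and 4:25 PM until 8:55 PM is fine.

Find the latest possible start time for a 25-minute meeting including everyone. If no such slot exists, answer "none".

Pita ∩ Elena: 08:40-12:15, 14:15-14:40, 17:55-21:45.
Pita ∩ Elena ∩ Uma: 08:40-12:15, 17:55-21:45.
Pita ∩ Elena ∩ Uma ∩ Jamal: 08:40-12:15, 17:55-21:45.
Pita ∩ Elena ∩ Uma ∩ Jamal ∩ Imani: 08:40-12:15, 17:55-20:55.
So the common availability across everyone is 08:40-12:15, 17:55-20:55.
The last common window of at least 25 minutes is 17:55-20:55; a 25-minute meeting can start as late as 20:30 and still end by 20:55.

20:30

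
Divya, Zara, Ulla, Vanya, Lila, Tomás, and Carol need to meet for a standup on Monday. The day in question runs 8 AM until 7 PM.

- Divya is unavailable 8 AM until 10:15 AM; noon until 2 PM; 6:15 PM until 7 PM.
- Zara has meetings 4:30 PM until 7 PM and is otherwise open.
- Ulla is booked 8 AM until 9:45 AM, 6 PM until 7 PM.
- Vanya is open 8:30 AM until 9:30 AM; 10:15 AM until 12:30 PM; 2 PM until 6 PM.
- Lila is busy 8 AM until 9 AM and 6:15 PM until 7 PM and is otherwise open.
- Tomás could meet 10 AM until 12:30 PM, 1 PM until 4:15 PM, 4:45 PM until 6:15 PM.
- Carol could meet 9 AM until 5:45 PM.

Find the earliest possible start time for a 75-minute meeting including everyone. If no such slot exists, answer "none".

Divya free: 10:15-12:00, 14:00-18:15 (invert busy blocks within the working day).
Zara free: 08:00-16:30 (invert busy blocks within the working day).
Ulla free: 09:45-18:00 (invert busy blocks within the working day).
Vanya free: 08:30-09:30, 10:15-12:30, 14:00-18:00.
Lila free: 09:00-18:15 (invert busy blocks within the working day).
Tomás free: 10:00-12:30, 13:00-16:15, 16:45-18:15.
Carol free: 09:00-17:45.
Divya ∩ Zara: 10:15-12:00, 14:00-16:30.
Divya ∩ Zara ∩ Ulla: 10:15-12:00, 14:00-16:30.
Divya ∩ Zara ∩ Ulla ∩ Vanya: 10:15-12:00, 14:00-16:30.
Divya ∩ Zara ∩ Ulla ∩ Vanya ∩ Lila: 10:15-12:00, 14:00-16:30.
Divya ∩ Zara ∩ Ulla ∩ Vanya ∩ Lila ∩ Tomás: 10:15-12:00, 14:00-16:15.
Divya ∩ Zara ∩ Ulla ∩ Vanya ∩ Lila ∩ Tomás ∩ Carol: 10:15-12:00, 14:00-16:15.
The first common window of at least 75 minutes is 10:15-12:00, so the earliest start is 10:15.

10:15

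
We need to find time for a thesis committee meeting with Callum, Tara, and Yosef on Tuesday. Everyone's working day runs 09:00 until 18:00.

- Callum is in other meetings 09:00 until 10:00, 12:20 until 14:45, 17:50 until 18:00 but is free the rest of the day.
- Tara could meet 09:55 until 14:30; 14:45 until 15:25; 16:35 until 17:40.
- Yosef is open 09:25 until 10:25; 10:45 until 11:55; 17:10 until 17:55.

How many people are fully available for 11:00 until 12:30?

1

Callum free: 10:00-12:20, 14:45-17:50 (invert busy blocks within the working day).
Tara free: 09:55-14:30, 14:45-15:25, 16:35-17:40.
Yosef free: 09:25-10:25, 10:45-11:55, 17:10-17:55.
Tara can make the full 11:00-12:30 slot — that's 1.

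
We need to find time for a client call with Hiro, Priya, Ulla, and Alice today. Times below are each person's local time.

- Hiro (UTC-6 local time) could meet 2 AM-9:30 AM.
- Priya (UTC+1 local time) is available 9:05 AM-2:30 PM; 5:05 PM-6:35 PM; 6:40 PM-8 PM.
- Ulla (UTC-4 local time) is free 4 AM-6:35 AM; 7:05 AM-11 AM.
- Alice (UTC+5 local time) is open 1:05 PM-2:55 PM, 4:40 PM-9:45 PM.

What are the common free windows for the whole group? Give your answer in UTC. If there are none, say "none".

Hiro in UTC: 08:00-15:30 (add 6h to convert from UTC-6).
Priya in UTC: 08:05-13:30, 16:05-17:35, 17:40-19:00 (subtract 1h to convert from UTC+1).
Ulla in UTC: 08:00-10:35, 11:05-15:00 (add 4h to convert from UTC-4).
Alice in UTC: 08:05-09:55, 11:40-16:45 (subtract 5h to convert from UTC+5).
Hiro ∩ Priya: 08:05-13:30.
Hiro ∩ Priya ∩ Ulla: 08:05-10:35, 11:05-13:30.
Hiro ∩ Priya ∩ Ulla ∩ Alice: 08:05-09:55, 11:40-13:30.
Those are the intersection windows.

08:05-09:55, 11:40-13:30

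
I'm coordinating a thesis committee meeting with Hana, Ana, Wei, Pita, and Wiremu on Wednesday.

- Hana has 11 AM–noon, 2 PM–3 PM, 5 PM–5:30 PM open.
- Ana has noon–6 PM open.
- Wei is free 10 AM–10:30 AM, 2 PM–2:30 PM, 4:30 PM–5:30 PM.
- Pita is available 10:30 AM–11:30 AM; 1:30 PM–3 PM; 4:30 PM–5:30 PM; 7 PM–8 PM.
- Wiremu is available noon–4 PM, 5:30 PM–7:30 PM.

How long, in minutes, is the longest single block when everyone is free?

Hana ∩ Ana: 14:00-15:00, 17:00-17:30.
Hana ∩ Ana ∩ Wei: 14:00-14:30, 17:00-17:30.
Hana ∩ Ana ∩ Wei ∩ Pita: 14:00-14:30, 17:00-17:30.
Hana ∩ Ana ∩ Wei ∩ Pita ∩ Wiremu: 14:00-14:30.
The longest is 14:00-14:30 at 30 minutes.

30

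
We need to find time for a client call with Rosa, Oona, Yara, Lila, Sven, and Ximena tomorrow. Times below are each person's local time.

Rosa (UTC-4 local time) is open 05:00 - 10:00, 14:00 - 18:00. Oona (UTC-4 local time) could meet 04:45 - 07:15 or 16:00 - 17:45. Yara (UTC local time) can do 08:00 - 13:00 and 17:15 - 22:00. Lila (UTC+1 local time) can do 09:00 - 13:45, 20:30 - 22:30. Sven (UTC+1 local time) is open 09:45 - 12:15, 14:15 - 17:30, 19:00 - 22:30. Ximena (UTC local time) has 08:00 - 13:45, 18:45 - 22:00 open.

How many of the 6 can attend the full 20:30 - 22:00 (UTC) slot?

3

Rosa in UTC: 09:00-14:00, 18:00-22:00 (add 4h to convert from UTC-4).
Oona in UTC: 08:45-11:15, 20:00-21:45 (add 4h to convert from UTC-4).
Yara in UTC: 08:00-13:00, 17:15-22:00.
Lila in UTC: 08:00-12:45, 19:30-21:30 (subtract 1h to convert from UTC+1).
Sven in UTC: 08:45-11:15, 13:15-16:30, 18:00-21:30 (subtract 1h to convert from UTC+1).
Ximena in UTC: 08:00-13:45, 18:45-22:00.
Rosa, Yara, and Ximena can make the full 20:30-22:00 slot — that's 3.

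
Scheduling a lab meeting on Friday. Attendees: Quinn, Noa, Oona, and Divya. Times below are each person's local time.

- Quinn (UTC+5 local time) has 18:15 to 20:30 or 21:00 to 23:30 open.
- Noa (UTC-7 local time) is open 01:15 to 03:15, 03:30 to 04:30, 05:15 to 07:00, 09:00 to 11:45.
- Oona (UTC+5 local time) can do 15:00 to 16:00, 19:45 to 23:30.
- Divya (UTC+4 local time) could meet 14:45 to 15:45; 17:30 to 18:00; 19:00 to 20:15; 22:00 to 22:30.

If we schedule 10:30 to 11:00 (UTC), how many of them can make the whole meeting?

2

Quinn in UTC: 13:15-15:30, 16:00-18:30 (subtract 5h to convert from UTC+5).
Noa in UTC: 08:15-10:15, 10:30-11:30, 12:15-14:00, 16:00-18:45 (add 7h to convert from UTC-7).
Oona in UTC: 10:00-11:00, 14:45-18:30 (subtract 5h to convert from UTC+5).
Divya in UTC: 10:45-11:45, 13:30-14:00, 15:00-16:15, 18:00-18:30 (subtract 4h to convert from UTC+4).
Noa and Oona can make the full 10:30-11:00 slot — that's 2.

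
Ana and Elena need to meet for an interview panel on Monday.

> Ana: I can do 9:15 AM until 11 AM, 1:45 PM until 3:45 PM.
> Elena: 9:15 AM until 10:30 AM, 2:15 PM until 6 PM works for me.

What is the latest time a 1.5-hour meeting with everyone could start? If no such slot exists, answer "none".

14:15

Ana ∩ Elena: 09:15-10:30, 14:15-15:45.
So the common availability across everyone is 09:15-10:30, 14:15-15:45.
The last common window of at least 90 minutes is 14:15-15:45; a 90-minute meeting can start as late as 14:15 and still end by 15:45.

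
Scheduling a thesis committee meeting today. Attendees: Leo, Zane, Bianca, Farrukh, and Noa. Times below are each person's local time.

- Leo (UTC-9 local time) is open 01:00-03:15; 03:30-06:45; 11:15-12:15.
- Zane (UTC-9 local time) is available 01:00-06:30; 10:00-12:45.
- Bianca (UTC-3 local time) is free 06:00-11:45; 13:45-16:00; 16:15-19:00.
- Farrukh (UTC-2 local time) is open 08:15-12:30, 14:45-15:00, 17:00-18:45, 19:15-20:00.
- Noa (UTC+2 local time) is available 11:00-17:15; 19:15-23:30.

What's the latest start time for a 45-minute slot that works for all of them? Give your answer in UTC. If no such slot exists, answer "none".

13:45

Leo in UTC: 10:00-12:15, 12:30-15:45, 20:15-21:15 (add 9h to convert from UTC-9).
Zane in UTC: 10:00-15:30, 19:00-21:45 (add 9h to convert from UTC-9).
Bianca in UTC: 09:00-14:45, 16:45-19:00, 19:15-22:00 (add 3h to convert from UTC-3).
Farrukh in UTC: 10:15-14:30, 16:45-17:00, 19:00-20:45, 21:15-22:00 (add 2h to convert from UTC-2).
Noa in UTC: 09:00-15:15, 17:15-21:30 (subtract 2h to convert from UTC+2).
Leo ∩ Zane: 10:00-12:15, 12:30-15:30, 20:15-21:15.
Leo ∩ Zane ∩ Bianca: 10:00-12:15, 12:30-14:45, 20:15-21:15.
Leo ∩ Zane ∩ Bianca ∩ Farrukh: 10:15-12:15, 12:30-14:30, 20:15-20:45.
Leo ∩ Zane ∩ Bianca ∩ Farrukh ∩ Noa: 10:15-12:15, 12:30-14:30, 20:15-20:45.
The last common window of at least 45 minutes is 12:30-14:30; a 45-minute meeting can start as late as 13:45 and still end by 14:30.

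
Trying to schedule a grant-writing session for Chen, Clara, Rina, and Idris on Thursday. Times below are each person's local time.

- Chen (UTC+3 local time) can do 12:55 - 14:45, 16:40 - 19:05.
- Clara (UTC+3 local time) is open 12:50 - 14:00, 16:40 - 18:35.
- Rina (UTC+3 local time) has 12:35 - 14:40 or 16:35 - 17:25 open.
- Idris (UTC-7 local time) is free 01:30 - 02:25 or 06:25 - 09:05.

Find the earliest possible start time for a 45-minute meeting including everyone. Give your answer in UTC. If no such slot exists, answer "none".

Chen in UTC: 09:55-11:45, 13:40-16:05 (subtract 3h to convert from UTC+3).
Clara in UTC: 09:50-11:00, 13:40-15:35 (subtract 3h to convert from UTC+3).
Rina in UTC: 09:35-11:40, 13:35-14:25 (subtract 3h to convert from UTC+3).
Idris in UTC: 08:30-09:25, 13:25-16:05 (add 7h to convert from UTC-7).
Chen ∩ Clara: 09:55-11:00, 13:40-15:35.
Chen ∩ Clara ∩ Rina: 09:55-11:00, 13:40-14:25.
Chen ∩ Clara ∩ Rina ∩ Idris: 13:40-14:25.
So the common availability across everyone is 13:40-14:25.
The first common window of at least 45 minutes is 13:40-14:25, so the earliest start is 13:40.

13:40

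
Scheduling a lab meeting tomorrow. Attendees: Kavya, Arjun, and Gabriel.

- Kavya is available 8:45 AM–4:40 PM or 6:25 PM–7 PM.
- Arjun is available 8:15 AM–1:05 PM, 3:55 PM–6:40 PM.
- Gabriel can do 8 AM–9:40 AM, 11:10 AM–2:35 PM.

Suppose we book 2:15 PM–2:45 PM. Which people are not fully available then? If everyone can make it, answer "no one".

Arjun, Gabriel

Kavya: free for 14:15-14:45. Arjun: not fully free for 14:15-14:45. Gabriel: not fully free for 14:15-14:45.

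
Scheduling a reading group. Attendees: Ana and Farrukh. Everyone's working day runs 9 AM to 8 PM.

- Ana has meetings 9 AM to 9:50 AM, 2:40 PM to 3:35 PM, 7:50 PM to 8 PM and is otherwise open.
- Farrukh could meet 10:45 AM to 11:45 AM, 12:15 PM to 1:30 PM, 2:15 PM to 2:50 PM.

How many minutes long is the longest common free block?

Ana free: 09:50-14:40, 15:35-19:50 (invert busy blocks within the working day).
Farrukh free: 10:45-11:45, 12:15-13:30, 14:15-14:50.
Ana ∩ Farrukh: 10:45-11:45, 12:15-13:30, 14:15-14:40.
The longest is 12:15-13:30 at 75 minutes.

75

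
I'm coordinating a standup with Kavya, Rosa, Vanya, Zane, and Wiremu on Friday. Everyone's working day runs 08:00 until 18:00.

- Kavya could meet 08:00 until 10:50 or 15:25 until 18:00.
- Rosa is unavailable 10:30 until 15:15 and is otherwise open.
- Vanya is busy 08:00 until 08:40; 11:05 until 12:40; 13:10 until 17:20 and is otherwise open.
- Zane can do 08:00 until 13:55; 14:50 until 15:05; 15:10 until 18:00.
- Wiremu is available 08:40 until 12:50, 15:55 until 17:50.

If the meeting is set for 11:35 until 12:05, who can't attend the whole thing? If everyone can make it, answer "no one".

Kavya, Rosa, Vanya

Kavya free: 08:00-10:50, 15:25-18:00.
Rosa free: 08:00-10:30, 15:15-18:00 (invert busy blocks within the working day).
Vanya free: 08:40-11:05, 12:40-13:10, 17:20-18:00 (invert busy blocks within the working day).
Zane free: 08:00-13:55, 14:50-15:05, 15:10-18:00.
Wiremu free: 08:40-12:50, 15:55-17:50.
Kavya: not fully free for 11:35-12:05. Rosa: not fully free for 11:35-12:05. Vanya: not fully free for 11:35-12:05. Zane: free for 11:35-12:05. Wiremu: free for 11:35-12:05.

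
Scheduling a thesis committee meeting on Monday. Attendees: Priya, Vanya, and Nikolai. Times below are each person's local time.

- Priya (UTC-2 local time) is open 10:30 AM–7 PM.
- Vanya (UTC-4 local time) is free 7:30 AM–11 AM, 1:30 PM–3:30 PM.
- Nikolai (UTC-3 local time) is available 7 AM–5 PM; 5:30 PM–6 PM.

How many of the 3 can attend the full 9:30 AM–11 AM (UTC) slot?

0

Priya in UTC: 12:30-21:00 (add 2h to convert from UTC-2).
Vanya in UTC: 11:30-15:00, 17:30-19:30 (add 4h to convert from UTC-4).
Nikolai in UTC: 10:00-20:00, 20:30-21:00 (add 3h to convert from UTC-3).
nobody can make the full 09:30-11:00 slot — that's 0.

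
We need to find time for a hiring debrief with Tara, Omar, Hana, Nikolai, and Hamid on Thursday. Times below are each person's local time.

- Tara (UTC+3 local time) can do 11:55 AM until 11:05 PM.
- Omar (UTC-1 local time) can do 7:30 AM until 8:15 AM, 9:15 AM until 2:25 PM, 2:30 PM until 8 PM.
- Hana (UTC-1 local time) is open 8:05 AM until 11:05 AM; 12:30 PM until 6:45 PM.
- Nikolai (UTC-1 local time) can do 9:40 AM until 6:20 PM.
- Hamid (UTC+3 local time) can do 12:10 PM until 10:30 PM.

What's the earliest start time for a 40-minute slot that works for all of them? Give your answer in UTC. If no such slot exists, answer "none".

Tara in UTC: 08:55-20:05 (subtract 3h to convert from UTC+3).
Omar in UTC: 08:30-09:15, 10:15-15:25, 15:30-21:00 (add 1h to convert from UTC-1).
Hana in UTC: 09:05-12:05, 13:30-19:45 (add 1h to convert from UTC-1).
Nikolai in UTC: 10:40-19:20 (add 1h to convert from UTC-1).
Hamid in UTC: 09:10-19:30 (subtract 3h to convert from UTC+3).
Tara ∩ Omar: 08:55-09:15, 10:15-15:25, 15:30-20:05.
Tara ∩ Omar ∩ Hana: 09:05-09:15, 10:15-12:05, 13:30-15:25, 15:30-19:45.
Tara ∩ Omar ∩ Hana ∩ Nikolai: 10:40-12:05, 13:30-15:25, 15:30-19:20.
Tara ∩ Omar ∩ Hana ∩ Nikolai ∩ Hamid: 10:40-12:05, 13:30-15:25, 15:30-19:20.
The first common window of at least 40 minutes is 10:40-12:05, so the earliest start is 10:40.

10:40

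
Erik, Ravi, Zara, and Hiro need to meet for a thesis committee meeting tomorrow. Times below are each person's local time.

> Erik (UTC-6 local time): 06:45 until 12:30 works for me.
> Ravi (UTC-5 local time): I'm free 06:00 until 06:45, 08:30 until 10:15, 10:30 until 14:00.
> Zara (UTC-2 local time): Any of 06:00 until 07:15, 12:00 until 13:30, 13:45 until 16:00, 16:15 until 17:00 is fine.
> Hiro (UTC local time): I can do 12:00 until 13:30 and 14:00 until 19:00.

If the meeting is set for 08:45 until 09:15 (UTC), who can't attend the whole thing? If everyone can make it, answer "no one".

Erik, Hiro, Ravi

Erik in UTC: 12:45-18:30 (add 6h to convert from UTC-6).
Ravi in UTC: 11:00-11:45, 13:30-15:15, 15:30-19:00 (add 5h to convert from UTC-5).
Zara in UTC: 08:00-09:15, 14:00-15:30, 15:45-18:00, 18:15-19:00 (add 2h to convert from UTC-2).
Hiro in UTC: 12:00-13:30, 14:00-19:00.
Erik: not fully free for 08:45-09:15. Ravi: not fully free for 08:45-09:15. Zara: free for 08:45-09:15. Hiro: not fully free for 08:45-09:15.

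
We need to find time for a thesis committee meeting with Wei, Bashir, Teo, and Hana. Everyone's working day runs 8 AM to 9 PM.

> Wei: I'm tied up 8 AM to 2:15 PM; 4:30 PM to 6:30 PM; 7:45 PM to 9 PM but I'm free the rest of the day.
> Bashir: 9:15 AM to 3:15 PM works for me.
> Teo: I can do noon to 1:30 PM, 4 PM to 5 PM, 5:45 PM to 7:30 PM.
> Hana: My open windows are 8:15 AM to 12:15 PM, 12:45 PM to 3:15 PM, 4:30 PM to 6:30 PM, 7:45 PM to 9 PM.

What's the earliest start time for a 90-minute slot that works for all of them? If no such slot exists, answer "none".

none

Wei free: 14:15-16:30, 18:30-19:45 (invert busy blocks within the working day).
Bashir free: 09:15-15:15.
Teo free: 12:00-13:30, 16:00-17:00, 17:45-19:30.
Hana free: 08:15-12:15, 12:45-15:15, 16:30-18:30, 19:45-21:00.
Wei ∩ Bashir: 14:15-15:15.
Wei ∩ Bashir ∩ Teo: ∅.
Wei ∩ Bashir ∩ Teo ∩ Hana: ∅.
There is no time when everyone is free.
No common window is at least 90 minutes long.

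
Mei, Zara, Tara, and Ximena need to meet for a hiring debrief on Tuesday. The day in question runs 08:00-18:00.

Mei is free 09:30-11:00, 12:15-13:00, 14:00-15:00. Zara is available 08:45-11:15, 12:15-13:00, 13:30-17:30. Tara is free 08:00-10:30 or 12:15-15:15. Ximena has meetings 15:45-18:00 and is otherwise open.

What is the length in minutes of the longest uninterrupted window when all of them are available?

60

Mei free: 09:30-11:00, 12:15-13:00, 14:00-15:00.
Zara free: 08:45-11:15, 12:15-13:00, 13:30-17:30.
Tara free: 08:00-10:30, 12:15-15:15.
Ximena free: 08:00-15:45 (invert busy blocks within the working day).
Mei ∩ Zara: 09:30-11:00, 12:15-13:00, 14:00-15:00.
Mei ∩ Zara ∩ Tara: 09:30-10:30, 12:15-13:00, 14:00-15:00.
Mei ∩ Zara ∩ Tara ∩ Ximena: 09:30-10:30, 12:15-13:00, 14:00-15:00.
The longest is 09:30-10:30 at 60 minutes.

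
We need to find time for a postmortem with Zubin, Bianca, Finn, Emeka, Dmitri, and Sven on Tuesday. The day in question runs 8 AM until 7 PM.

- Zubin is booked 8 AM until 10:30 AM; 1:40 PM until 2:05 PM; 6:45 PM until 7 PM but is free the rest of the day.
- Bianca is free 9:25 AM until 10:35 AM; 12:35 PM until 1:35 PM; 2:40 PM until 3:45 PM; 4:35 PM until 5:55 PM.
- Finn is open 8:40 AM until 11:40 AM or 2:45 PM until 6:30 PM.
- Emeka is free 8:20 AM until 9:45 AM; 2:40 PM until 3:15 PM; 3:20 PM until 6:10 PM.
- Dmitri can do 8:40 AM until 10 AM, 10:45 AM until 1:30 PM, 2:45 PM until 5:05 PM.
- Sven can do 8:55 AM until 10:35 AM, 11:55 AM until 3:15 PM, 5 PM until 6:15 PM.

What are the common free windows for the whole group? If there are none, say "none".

14:45-15:15, 17:00-17:05

Zubin free: 10:30-13:40, 14:05-18:45 (invert busy blocks within the working day).
Bianca free: 09:25-10:35, 12:35-13:35, 14:40-15:45, 16:35-17:55.
Finn free: 08:40-11:40, 14:45-18:30.
Emeka free: 08:20-09:45, 14:40-15:15, 15:20-18:10.
Dmitri free: 08:40-10:00, 10:45-13:30, 14:45-17:05.
Sven free: 08:55-10:35, 11:55-15:15, 17:00-18:15.
Zubin ∩ Bianca: 10:30-10:35, 12:35-13:35, 14:40-15:45, 16:35-17:55.
Zubin ∩ Bianca ∩ Finn: 10:30-10:35, 14:45-15:45, 16:35-17:55.
Zubin ∩ Bianca ∩ Finn ∩ Emeka: 14:45-15:15, 15:20-15:45, 16:35-17:55.
Zubin ∩ Bianca ∩ Finn ∩ Emeka ∩ Dmitri: 14:45-15:15, 15:20-15:45, 16:35-17:05.
Zubin ∩ Bianca ∩ Finn ∩ Emeka ∩ Dmitri ∩ Sven: 14:45-15:15, 17:00-17:05.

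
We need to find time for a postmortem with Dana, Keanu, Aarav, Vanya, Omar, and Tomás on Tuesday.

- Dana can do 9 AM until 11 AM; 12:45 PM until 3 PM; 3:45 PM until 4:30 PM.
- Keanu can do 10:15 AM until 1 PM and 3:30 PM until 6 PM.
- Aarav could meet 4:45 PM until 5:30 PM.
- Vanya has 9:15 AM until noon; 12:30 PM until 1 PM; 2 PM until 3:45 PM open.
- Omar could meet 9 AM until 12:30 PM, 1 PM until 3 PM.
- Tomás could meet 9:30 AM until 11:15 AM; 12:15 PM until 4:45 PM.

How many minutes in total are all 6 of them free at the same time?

0

Dana ∩ Keanu: 10:15-11:00, 12:45-13:00, 15:45-16:30.
Dana ∩ Keanu ∩ Aarav: ∅.
Dana ∩ Keanu ∩ Aarav ∩ Vanya: ∅.
Dana ∩ Keanu ∩ Aarav ∩ Vanya ∩ Omar: ∅.
Dana ∩ Keanu ∩ Aarav ∩ Vanya ∩ Omar ∩ Tomás: ∅.
There is no time when everyone is free.
There is no common window, so the total is 0 minutes.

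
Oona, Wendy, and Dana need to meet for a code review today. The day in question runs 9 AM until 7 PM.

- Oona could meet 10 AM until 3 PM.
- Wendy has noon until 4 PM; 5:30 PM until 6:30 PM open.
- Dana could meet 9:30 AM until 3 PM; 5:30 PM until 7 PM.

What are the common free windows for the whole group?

Oona ∩ Wendy: 12:00-15:00.
Oona ∩ Wendy ∩ Dana: 12:00-15:00.
So the common availability across everyone is 12:00-15:00.

12:00-15:00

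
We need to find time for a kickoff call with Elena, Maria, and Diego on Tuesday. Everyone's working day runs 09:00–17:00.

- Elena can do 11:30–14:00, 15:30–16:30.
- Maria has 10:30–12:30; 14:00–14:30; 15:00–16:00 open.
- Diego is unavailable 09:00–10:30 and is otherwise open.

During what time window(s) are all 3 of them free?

11:30-12:30, 15:30-16:00

Elena free: 11:30-14:00, 15:30-16:30.
Maria free: 10:30-12:30, 14:00-14:30, 15:00-16:00.
Diego free: 10:30-17:00 (invert busy blocks within the working day).
Elena ∩ Maria: 11:30-12:30, 15:30-16:00.
Elena ∩ Maria ∩ Diego: 11:30-12:30, 15:30-16:00.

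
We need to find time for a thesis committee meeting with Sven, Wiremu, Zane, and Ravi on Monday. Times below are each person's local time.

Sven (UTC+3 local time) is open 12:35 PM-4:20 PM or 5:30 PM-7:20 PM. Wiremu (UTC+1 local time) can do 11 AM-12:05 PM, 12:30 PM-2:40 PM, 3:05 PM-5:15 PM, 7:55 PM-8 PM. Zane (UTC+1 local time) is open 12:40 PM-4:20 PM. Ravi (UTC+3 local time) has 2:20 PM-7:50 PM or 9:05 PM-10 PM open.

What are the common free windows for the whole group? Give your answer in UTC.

11:40-13:20, 14:30-15:20

Sven in UTC: 09:35-13:20, 14:30-16:20 (subtract 3h to convert from UTC+3).
Wiremu in UTC: 10:00-11:05, 11:30-13:40, 14:05-16:15, 18:55-19:00 (subtract 1h to convert from UTC+1).
Zane in UTC: 11:40-15:20 (subtract 1h to convert from UTC+1).
Ravi in UTC: 11:20-16:50, 18:05-19:00 (subtract 3h to convert from UTC+3).
Sven ∩ Wiremu: 10:00-11:05, 11:30-13:20, 14:30-16:15.
Sven ∩ Wiremu ∩ Zane: 11:40-13:20, 14:30-15:20.
Sven ∩ Wiremu ∩ Zane ∩ Ravi: 11:40-13:20, 14:30-15:20.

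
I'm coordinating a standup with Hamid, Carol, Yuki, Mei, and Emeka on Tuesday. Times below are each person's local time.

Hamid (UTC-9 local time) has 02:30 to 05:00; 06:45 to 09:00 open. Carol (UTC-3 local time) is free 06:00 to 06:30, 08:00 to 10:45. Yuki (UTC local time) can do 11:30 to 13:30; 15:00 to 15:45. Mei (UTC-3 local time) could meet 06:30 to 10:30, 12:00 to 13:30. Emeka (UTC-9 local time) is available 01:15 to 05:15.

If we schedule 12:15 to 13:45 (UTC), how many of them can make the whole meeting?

Hamid in UTC: 11:30-14:00, 15:45-18:00 (add 9h to convert from UTC-9).
Carol in UTC: 09:00-09:30, 11:00-13:45 (add 3h to convert from UTC-3).
Yuki in UTC: 11:30-13:30, 15:00-15:45.
Mei in UTC: 09:30-13:30, 15:00-16:30 (add 3h to convert from UTC-3).
Emeka in UTC: 10:15-14:15 (add 9h to convert from UTC-9).
Hamid, Carol, and Emeka can make the full 12:15-13:45 slot — that's 3.

3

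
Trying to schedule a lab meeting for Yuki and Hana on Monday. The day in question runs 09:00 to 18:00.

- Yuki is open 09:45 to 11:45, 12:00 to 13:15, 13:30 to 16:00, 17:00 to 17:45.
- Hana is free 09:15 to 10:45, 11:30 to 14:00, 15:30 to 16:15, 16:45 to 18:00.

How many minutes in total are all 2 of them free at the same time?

Yuki ∩ Hana: 09:45-10:45, 11:30-11:45, 12:00-13:15, 13:30-14:00, 15:30-16:00, 17:00-17:45.
Those are the intersection windows.
Summing the common windows: 60 + 15 + 75 + 30 + 30 + 45 = 255 minutes.

255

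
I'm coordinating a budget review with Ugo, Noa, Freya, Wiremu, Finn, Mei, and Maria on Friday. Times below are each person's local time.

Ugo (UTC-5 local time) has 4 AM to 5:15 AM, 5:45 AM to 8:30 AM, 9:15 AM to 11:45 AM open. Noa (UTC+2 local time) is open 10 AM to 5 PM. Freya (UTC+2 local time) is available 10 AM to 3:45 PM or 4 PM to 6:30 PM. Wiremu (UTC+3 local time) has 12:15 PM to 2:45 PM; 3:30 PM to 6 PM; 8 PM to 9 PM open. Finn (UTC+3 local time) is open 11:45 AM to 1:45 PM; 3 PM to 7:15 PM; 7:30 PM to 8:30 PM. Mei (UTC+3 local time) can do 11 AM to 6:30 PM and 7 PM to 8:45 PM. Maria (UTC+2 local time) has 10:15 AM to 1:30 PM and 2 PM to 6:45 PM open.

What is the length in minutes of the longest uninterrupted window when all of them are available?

Ugo in UTC: 09:00-10:15, 10:45-13:30, 14:15-16:45 (add 5h to convert from UTC-5).
Noa in UTC: 08:00-15:00 (subtract 2h to convert from UTC+2).
Freya in UTC: 08:00-13:45, 14:00-16:30 (subtract 2h to convert from UTC+2).
Wiremu in UTC: 09:15-11:45, 12:30-15:00, 17:00-18:00 (subtract 3h to convert from UTC+3).
Finn in UTC: 08:45-10:45, 12:00-16:15, 16:30-17:30 (subtract 3h to convert from UTC+3).
Mei in UTC: 08:00-15:30, 16:00-17:45 (subtract 3h to convert from UTC+3).
Maria in UTC: 08:15-11:30, 12:00-16:45 (subtract 2h to convert from UTC+2).
Ugo ∩ Noa: 09:00-10:15, 10:45-13:30, 14:15-15:00.
Ugo ∩ Noa ∩ Freya: 09:00-10:15, 10:45-13:30, 14:15-15:00.
Ugo ∩ Noa ∩ Freya ∩ Wiremu: 09:15-10:15, 10:45-11:45, 12:30-13:30, 14:15-15:00.
Ugo ∩ Noa ∩ Freya ∩ Wiremu ∩ Finn: 09:15-10:15, 12:30-13:30, 14:15-15:00.
Ugo ∩ Noa ∩ Freya ∩ Wiremu ∩ Finn ∩ Mei: 09:15-10:15, 12:30-13:30, 14:15-15:00.
Ugo ∩ Noa ∩ Freya ∩ Wiremu ∩ Finn ∩ Mei ∩ Maria: 09:15-10:15, 12:30-13:30, 14:15-15:00.
So the common availability across everyone is 09:15-10:15, 12:30-13:30, 14:15-15:00.
The longest is 09:15-10:15 at 60 minutes.

60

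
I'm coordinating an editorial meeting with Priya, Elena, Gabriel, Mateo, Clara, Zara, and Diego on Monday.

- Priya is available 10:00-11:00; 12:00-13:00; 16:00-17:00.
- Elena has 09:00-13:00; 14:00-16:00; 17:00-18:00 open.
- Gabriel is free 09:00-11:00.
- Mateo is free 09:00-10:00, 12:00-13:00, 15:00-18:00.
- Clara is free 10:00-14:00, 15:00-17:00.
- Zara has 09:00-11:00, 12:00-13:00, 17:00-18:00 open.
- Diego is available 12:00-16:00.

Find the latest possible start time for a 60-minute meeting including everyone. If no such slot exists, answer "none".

Priya ∩ Elena: 10:00-11:00, 12:00-13:00.
Priya ∩ Elena ∩ Gabriel: 10:00-11:00.
Priya ∩ Elena ∩ Gabriel ∩ Mateo: ∅.
Priya ∩ Elena ∩ Gabriel ∩ Mateo ∩ Clara: ∅.
Priya ∩ Elena ∩ Gabriel ∩ Mateo ∩ Clara ∩ Zara: ∅.
Priya ∩ Elena ∩ Gabriel ∩ Mateo ∩ Clara ∩ Zara ∩ Diego: ∅.
There is no time when everyone is free.
No common window is at least 60 minutes long.

none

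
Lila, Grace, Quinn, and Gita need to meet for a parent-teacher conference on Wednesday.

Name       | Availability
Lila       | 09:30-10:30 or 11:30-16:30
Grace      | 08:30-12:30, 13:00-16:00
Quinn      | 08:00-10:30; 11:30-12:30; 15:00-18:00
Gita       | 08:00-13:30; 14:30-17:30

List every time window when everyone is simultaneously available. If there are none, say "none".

09:30-10:30, 11:30-12:30, 15:00-16:00

Lila ∩ Grace: 09:30-10:30, 11:30-12:30, 13:00-16:00.
Lila ∩ Grace ∩ Quinn: 09:30-10:30, 11:30-12:30, 15:00-16:00.
Lila ∩ Grace ∩ Quinn ∩ Gita: 09:30-10:30, 11:30-12:30, 15:00-16:00.
Those are the intersection windows.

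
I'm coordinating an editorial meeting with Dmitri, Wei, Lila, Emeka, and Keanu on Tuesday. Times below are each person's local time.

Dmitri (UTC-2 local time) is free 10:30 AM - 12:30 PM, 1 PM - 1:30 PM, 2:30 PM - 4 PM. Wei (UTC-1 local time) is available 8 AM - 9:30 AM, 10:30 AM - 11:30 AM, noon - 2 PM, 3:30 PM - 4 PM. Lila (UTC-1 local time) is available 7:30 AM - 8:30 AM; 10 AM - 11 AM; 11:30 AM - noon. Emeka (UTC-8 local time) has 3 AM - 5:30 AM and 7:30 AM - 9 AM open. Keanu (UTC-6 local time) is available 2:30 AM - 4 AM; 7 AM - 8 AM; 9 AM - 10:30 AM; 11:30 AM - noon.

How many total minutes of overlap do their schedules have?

Dmitri in UTC: 12:30-14:30, 15:00-15:30, 16:30-18:00 (add 2h to convert from UTC-2).
Wei in UTC: 09:00-10:30, 11:30-12:30, 13:00-15:00, 16:30-17:00 (add 1h to convert from UTC-1).
Lila in UTC: 08:30-09:30, 11:00-12:00, 12:30-13:00 (add 1h to convert from UTC-1).
Emeka in UTC: 11:00-13:30, 15:30-17:00 (add 8h to convert from UTC-8).
Keanu in UTC: 08:30-10:00, 13:00-14:00, 15:00-16:30, 17:30-18:00 (add 6h to convert from UTC-6).
Dmitri ∩ Wei: 13:00-14:30, 16:30-17:00.
Dmitri ∩ Wei ∩ Lila: ∅.
Dmitri ∩ Wei ∩ Lila ∩ Emeka: ∅.
Dmitri ∩ Wei ∩ Lila ∩ Emeka ∩ Keanu: ∅.
There is no time when everyone is free.
There is no common window, so the total is 0 minutes.

0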